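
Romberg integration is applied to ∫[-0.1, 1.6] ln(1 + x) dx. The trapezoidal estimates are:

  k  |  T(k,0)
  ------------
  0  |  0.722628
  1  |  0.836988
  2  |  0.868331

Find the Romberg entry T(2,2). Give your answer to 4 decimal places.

T(1,1) = (4·0.836988 − 0.722628) / 3 = 0.875108
T(2,1) = 0.868331 + (0.868331 − 0.836988)/3 = 0.878779
T(2,2) = 0.878779 + (0.878779 − 0.875108)/15 = 0.879024

0.8790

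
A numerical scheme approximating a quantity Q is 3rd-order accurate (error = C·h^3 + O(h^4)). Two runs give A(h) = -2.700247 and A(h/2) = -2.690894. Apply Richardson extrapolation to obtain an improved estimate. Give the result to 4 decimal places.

Extrapolated value = (8·A(h/2) − A(h)) / (8 − 1)
= (8·(-2.690894) − (-2.700247)) / 7
= -18.826905 / 7 = -2.689558

-2.6896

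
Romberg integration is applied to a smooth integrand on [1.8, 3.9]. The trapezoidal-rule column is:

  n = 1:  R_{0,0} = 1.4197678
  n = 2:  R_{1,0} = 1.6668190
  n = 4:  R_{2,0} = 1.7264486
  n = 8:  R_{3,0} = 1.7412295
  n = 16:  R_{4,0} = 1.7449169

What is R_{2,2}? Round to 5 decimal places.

1.74614

Richardson extrapolation on the trapezoidal column (denominator 4−1=3):
R_{1,1} = 1.6668190 + (1.6668190 − 1.4197678)/3 = 1.7491694
R_{2,1} = (4·1.7264486 − 1.6668190) / 3 = 1.7463251
R_{2,2} = (16·1.7463251 − 1.7491694) / 15 = 1.7461355
(Column j=1 coincides with Simpson's rule on the same nodes.)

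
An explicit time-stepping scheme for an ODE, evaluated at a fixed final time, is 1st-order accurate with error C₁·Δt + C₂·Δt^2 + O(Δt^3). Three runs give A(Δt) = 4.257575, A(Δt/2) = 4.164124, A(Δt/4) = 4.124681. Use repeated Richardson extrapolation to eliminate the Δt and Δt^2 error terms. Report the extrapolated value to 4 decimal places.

4.0901

First eliminate the Δt term (factor 2^1 = 2):
  B₁ = (2·4.164124 − 4.257575)/1 = 4.070673
  B₂ = (2·4.124681 − 4.164124)/1 = 4.085238
Then eliminate the Δt^2 term (factor 2^2 = 4):
  (4·4.085238 − 4.070673)/3 = 4.090093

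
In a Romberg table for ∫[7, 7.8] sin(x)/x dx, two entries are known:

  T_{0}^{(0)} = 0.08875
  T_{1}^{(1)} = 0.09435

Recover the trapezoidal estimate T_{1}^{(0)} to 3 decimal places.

From T_{1}^{(1)} = (4·T_{1}^{(0)} − T_{0}^{(0)})/3, solve for T_{1}^{(0)}:
4·T_{1}^{(0)} = 3·0.09435 + 0.08875 = 0.37180
T_{1}^{(0)} = 0.09295

0.093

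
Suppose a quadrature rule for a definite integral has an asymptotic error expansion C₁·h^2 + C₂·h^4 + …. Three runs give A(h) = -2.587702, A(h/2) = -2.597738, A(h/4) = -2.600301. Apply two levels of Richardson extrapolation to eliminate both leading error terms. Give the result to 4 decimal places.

First eliminate the h^2 term (factor 2^2 = 4):
  B₁ = (4·(-2.597738) − (-2.587702))/3 = -2.601083
  B₂ = (4·(-2.600301) − (-2.597738))/3 = -2.601155
Then eliminate the h^4 term (factor 2^4 = 16):
  (16·(-2.601155) − (-2.601083))/15 = -2.601160

-2.6012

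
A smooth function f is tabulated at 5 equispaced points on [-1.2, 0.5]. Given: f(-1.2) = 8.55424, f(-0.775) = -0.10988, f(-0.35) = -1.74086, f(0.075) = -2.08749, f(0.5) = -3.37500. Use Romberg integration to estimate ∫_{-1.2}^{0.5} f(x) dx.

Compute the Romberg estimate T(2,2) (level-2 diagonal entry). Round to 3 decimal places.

-1.038

T(0,0) (trapezoid, 1 panel, h=1.7000): 4.40235
T(1,0) (trapezoid, 2 panels, h=0.8500): 0.72145
T(2,0) (trapezoid, 4 panels, h=0.4250): -0.57316
T(1,1) = 0.72145 + (0.72145 − 4.40235)/3 = -0.50552
T(2,1) = -0.57316 + (-0.57316 − 0.72145)/3 = -1.00470
T(2,2) = -1.00470 + (-1.00470 − (-0.50552))/15 = -1.03798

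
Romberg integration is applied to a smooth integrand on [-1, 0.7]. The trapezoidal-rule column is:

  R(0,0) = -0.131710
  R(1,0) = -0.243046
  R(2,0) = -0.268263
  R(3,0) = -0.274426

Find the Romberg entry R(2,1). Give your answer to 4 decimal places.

-0.2767

Richardson extrapolation on the trapezoidal column (denominator 4−1=3):
R(2,1) = -0.268263 + (-0.268263 − (-0.243046))/3 = -0.276669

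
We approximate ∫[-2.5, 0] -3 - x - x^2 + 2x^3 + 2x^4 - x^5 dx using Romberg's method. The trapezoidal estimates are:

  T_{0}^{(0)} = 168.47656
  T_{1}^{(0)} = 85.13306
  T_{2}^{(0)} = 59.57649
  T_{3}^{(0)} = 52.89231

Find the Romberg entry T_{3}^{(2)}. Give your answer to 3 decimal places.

50.638

T_{2}^{(1)} = (4·59.57649 − 85.13306) / 3 = 51.05763
T_{3}^{(1)} = (4·52.89231 − 59.57649) / 3 = 50.66425
T_{3}^{(2)} = (16·50.66425 − 51.05763) / 15 = 50.63802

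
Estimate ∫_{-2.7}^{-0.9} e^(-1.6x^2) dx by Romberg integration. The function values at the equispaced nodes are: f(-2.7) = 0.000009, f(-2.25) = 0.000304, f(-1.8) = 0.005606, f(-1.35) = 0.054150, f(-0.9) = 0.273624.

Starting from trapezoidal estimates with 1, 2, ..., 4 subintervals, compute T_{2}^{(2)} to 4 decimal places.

T_{0}^{(0)} (trapezoid, 1 panel, h=1.8000): 0.246270
T_{1}^{(0)} (trapezoid, 2 panels, h=0.9000): 0.128180
T_{2}^{(0)} (trapezoid, 4 panels, h=0.4500): 0.088594
T_{1}^{(1)} = 0.128180 + (0.128180 − 0.246270)/3 = 0.088817
T_{2}^{(1)} = 0.088594 + (0.088594 − 0.128180)/3 = 0.075399
T_{2}^{(2)} = 0.075399 + (0.075399 − 0.088817)/15 = 0.074504

0.0745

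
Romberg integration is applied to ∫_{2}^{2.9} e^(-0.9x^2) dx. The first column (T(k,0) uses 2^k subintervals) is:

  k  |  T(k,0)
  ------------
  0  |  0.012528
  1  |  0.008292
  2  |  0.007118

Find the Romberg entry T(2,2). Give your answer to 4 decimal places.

Richardson extrapolation on the trapezoidal column (denominator 4−1=3):
T(1,1) = (4·0.008292 − 0.012528) / 3 = 0.006880
T(2,1) = 0.007118 + (0.007118 − 0.008292)/3 = 0.006727
T(2,2) = 0.006727 + (0.006727 − 0.006880)/15 = 0.006717

0.0067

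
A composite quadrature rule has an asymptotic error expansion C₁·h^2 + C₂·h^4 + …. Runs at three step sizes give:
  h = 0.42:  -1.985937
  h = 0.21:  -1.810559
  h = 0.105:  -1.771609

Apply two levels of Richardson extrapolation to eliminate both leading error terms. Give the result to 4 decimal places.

-1.7591

First eliminate the h^2 term (factor 2^2 = 4):
  B₁ = (4·(-1.810559) − (-1.985937))/3 = -1.752100
  B₂ = (4·(-1.771609) − (-1.810559))/3 = -1.758626
Then eliminate the h^4 term (factor 2^4 = 16):
  (16·(-1.758626) − (-1.752100))/15 = -1.759061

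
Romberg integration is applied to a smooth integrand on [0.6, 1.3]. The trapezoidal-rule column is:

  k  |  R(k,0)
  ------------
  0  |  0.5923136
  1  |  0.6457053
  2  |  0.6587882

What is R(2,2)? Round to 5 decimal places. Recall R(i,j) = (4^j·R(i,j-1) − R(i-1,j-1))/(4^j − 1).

R(1,1) = 0.6457053 + (0.6457053 − 0.5923136)/3 = 0.6635025
R(2,1) = 0.6587882 + (0.6587882 − 0.6457053)/3 = 0.6631492
R(2,2) = 0.6631492 + (0.6631492 − 0.6635025)/15 = 0.6631256

0.66313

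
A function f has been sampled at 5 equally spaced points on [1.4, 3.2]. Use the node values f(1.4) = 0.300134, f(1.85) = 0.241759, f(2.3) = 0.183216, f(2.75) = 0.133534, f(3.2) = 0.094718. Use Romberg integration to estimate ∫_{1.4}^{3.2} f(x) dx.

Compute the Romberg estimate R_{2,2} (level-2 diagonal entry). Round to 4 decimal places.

0.3394

R_{0,0} (trapezoid, 1 panel, h=1.8000): 0.355367
R_{1,0} (trapezoid, 2 panels, h=0.9000): 0.342578
R_{2,0} (trapezoid, 4 panels, h=0.4500): 0.340171
R_{1,1} = 0.342578 + (0.342578 − 0.355367)/3 = 0.338315
R_{2,1} = 0.340171 + (0.340171 − 0.342578)/3 = 0.339369
R_{2,2} = 0.339369 + (0.339369 − 0.338315)/15 = 0.339439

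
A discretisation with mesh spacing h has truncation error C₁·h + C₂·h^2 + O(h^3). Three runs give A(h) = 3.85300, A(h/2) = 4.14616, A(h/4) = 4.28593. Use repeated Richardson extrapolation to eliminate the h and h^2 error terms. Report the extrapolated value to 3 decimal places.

First eliminate the h term (factor 2^1 = 2):
  B₁ = (2·4.14616 − 3.85300)/1 = 4.43932
  B₂ = (2·4.28593 − 4.14616)/1 = 4.42570
Then eliminate the h^2 term (factor 2^2 = 4):
  (4·4.42570 − 4.43932)/3 = 4.42116

4.421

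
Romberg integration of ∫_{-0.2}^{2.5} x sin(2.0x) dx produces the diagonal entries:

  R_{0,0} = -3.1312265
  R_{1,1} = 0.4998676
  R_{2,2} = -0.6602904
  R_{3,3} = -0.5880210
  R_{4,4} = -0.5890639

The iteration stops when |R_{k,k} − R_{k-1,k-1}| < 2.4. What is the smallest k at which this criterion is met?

|R_{1,1} − R_{0,0}| = 3.6310941 ≥ 2.4
|R_{2,2} − R_{1,1}| = 1.1601580 < 2.4

k = 2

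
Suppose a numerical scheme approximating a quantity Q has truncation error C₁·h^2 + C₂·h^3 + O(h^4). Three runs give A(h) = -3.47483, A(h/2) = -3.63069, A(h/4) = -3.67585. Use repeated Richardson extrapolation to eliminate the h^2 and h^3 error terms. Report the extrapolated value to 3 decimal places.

-3.692

First eliminate the h^2 term (factor 2^2 = 4):
  B₁ = (4·(-3.63069) − (-3.47483))/3 = -3.68264
  B₂ = (4·(-3.67585) − (-3.63069))/3 = -3.69090
Then eliminate the h^3 term (factor 2^3 = 8):
  (8·(-3.69090) − (-3.68264))/7 = -3.69208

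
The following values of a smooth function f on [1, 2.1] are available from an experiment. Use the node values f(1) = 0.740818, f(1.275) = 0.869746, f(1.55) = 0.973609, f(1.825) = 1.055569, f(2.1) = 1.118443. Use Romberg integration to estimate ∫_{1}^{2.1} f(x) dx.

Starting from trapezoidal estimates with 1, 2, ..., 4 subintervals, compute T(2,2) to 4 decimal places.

T(0,0) (trapezoid, 1 panel, h=1.1000): 1.022594
T(1,0) (trapezoid, 2 panels, h=0.5500): 1.046782
T(2,0) (trapezoid, 4 panels, h=0.2750): 1.052852
T(1,1) = 1.046782 + (1.046782 − 1.022594)/3 = 1.054845
T(2,1) = 1.052852 + (1.052852 − 1.046782)/3 = 1.054875
T(2,2) = 1.054875 + (1.054875 − 1.054845)/15 = 1.054877

1.0549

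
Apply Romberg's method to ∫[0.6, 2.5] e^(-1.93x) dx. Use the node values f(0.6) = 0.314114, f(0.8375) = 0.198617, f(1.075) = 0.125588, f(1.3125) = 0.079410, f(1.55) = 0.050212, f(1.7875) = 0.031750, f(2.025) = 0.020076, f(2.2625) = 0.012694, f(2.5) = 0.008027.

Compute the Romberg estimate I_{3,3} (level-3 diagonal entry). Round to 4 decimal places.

0.1586

I_{0,0} (trapezoid, 1 panel, h=1.9000): 0.306034
I_{1,0} (trapezoid, 2 panels, h=0.9500): 0.200718
I_{2,0} (trapezoid, 4 panels, h=0.4750): 0.169550
I_{3,0} (trapezoid, 8 panels, h=0.2375): 0.161362
I_{1,1} = 0.200718 + (0.200718 − 0.306034)/3 = 0.165613
I_{2,1} = 0.169550 + (0.169550 − 0.200718)/3 = 0.159161
I_{3,1} = 0.161362 + (0.161362 − 0.169550)/3 = 0.158633
I_{2,2} = 0.159161 + (0.159161 − 0.165613)/15 = 0.158731
I_{3,2} = 0.158633 + (0.158633 − 0.159161)/15 = 0.158598
I_{3,3} = 0.158598 + (0.158598 − 0.158731)/63 = 0.158596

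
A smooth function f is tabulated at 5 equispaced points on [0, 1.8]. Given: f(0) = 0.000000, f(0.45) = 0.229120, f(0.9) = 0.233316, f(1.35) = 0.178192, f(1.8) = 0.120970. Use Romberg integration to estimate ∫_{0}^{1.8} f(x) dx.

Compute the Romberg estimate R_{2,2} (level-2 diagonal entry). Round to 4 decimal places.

0.3336

R_{0,0} (trapezoid, 1 panel, h=1.8000): 0.108873
R_{1,0} (trapezoid, 2 panels, h=0.9000): 0.264421
R_{2,0} (trapezoid, 4 panels, h=0.4500): 0.315501
R_{1,1} = 0.264421 + (0.264421 − 0.108873)/3 = 0.316270
R_{2,1} = 0.315501 + (0.315501 − 0.264421)/3 = 0.332528
R_{2,2} = 0.332528 + (0.332528 − 0.316270)/15 = 0.333612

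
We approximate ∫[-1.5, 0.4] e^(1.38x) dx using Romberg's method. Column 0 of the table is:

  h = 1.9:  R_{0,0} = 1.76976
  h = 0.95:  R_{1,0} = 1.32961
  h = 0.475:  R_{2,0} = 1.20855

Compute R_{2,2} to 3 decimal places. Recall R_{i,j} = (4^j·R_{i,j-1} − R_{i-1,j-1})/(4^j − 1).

Richardson extrapolation on the trapezoidal column (denominator 4−1=3):
R_{1,1} = 1.32961 + (1.32961 − 1.76976)/3 = 1.18289
R_{2,1} = 1.20855 + (1.20855 − 1.32961)/3 = 1.16820
R_{2,2} = 1.16820 + (1.16820 − 1.18289)/15 = 1.16722

1.167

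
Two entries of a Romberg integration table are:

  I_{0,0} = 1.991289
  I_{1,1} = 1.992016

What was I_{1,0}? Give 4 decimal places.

1.9918

From I_{1,1} = (4·I_{1,0} − I_{0,0})/3, solve for I_{1,0}:
4·I_{1,0} = 3·1.992016 + 1.991289 = 7.967337
I_{1,0} = 1.991834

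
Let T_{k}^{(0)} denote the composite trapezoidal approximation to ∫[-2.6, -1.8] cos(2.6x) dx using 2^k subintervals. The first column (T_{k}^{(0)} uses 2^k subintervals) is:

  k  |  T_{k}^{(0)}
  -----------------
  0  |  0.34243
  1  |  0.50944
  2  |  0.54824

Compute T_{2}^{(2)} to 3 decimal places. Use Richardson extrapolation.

0.561

T_{1}^{(1)} = 0.50944 + (0.50944 − 0.34243)/3 = 0.56511
T_{2}^{(1)} = 0.54824 + (0.54824 − 0.50944)/3 = 0.56117
T_{2}^{(2)} = 0.56117 + (0.56117 − 0.56511)/15 = 0.56091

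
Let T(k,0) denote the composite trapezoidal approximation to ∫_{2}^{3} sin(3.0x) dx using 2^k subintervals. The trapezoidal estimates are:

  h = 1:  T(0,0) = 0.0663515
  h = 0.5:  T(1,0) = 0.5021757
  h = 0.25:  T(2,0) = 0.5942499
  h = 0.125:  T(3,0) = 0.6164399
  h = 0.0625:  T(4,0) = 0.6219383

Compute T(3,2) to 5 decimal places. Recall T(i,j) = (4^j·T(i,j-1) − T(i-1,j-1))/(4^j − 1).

0.62376

Richardson extrapolation on the trapezoidal column (denominator 4−1=3):
T(2,1) = 0.5942499 + (0.5942499 − 0.5021757)/3 = 0.6249413
T(3,1) = 0.6164399 + (0.6164399 − 0.5942499)/3 = 0.6238366
T(3,2) = 0.6238366 + (0.6238366 − 0.6249413)/15 = 0.6237630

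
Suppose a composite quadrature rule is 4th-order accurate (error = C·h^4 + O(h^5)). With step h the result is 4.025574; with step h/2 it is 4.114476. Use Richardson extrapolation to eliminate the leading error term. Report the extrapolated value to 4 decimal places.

Extrapolated value = (16·A(h/2) − A(h)) / (16 − 1)
= (16·4.114476 − 4.025574) / 15
= 61.806042 / 15 = 4.120403

4.1204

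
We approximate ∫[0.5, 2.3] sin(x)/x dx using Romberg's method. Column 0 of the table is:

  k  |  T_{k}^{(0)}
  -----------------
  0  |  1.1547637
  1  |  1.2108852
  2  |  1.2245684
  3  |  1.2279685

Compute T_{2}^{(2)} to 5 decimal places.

1.22910

T_{1}^{(1)} = (4·1.2108852 − 1.1547637) / 3 = 1.2295924
T_{2}^{(1)} = (4·1.2245684 − 1.2108852) / 3 = 1.2291295
T_{2}^{(2)} = (16·1.2291295 − 1.2295924) / 15 = 1.2290986
(Column j=1 coincides with Simpson's rule on the same nodes.)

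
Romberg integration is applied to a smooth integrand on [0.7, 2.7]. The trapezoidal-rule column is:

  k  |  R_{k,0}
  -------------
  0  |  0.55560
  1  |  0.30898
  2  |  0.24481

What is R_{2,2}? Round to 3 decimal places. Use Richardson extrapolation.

0.223

Richardson extrapolation on the trapezoidal column (denominator 4−1=3):
R_{1,1} = 0.30898 + (0.30898 − 0.55560)/3 = 0.22677
R_{2,1} = 0.24481 + (0.24481 − 0.30898)/3 = 0.22342
R_{2,2} = (16·0.22342 − 0.22677) / 15 = 0.22320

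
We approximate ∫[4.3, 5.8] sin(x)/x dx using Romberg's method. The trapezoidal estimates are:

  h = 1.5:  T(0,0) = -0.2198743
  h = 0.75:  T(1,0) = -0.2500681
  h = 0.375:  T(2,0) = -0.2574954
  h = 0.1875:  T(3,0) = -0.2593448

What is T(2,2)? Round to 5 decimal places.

-0.25996

Richardson extrapolation on the trapezoidal column (denominator 4−1=3):
T(1,1) = (4·(-0.2500681) − (-0.2198743)) / 3 = -0.2601327
T(2,1) = (4·(-0.2574954) − (-0.2500681)) / 3 = -0.2599712
T(2,2) = -0.2599712 + (-0.2599712 − (-0.2601327))/15 = -0.2599604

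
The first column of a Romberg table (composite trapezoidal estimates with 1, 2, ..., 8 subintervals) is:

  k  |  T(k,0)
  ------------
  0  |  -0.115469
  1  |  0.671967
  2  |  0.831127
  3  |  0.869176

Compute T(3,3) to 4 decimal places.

0.8817

T(1,1) = 0.671967 + (0.671967 − (-0.115469))/3 = 0.934446
T(2,1) = (4·0.831127 − 0.671967) / 3 = 0.884180
T(3,1) = 0.869176 + (0.869176 − 0.831127)/3 = 0.881859
T(2,2) = (16·0.884180 − 0.934446) / 15 = 0.880829
T(3,2) = (16·0.881859 − 0.884180) / 15 = 0.881704
T(3,3) = (64·0.881704 − 0.880829) / 63 = 0.881718
(Column j=1 coincides with Simpson's rule on the same nodes.)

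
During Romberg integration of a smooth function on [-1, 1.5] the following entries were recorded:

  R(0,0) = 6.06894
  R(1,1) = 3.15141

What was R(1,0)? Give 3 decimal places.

3.881

From R(1,1) = (4·R(1,0) − R(0,0))/3, solve for R(1,0):
4·R(1,0) = 3·3.15141 + 6.06894 = 15.52317
R(1,0) = 3.88079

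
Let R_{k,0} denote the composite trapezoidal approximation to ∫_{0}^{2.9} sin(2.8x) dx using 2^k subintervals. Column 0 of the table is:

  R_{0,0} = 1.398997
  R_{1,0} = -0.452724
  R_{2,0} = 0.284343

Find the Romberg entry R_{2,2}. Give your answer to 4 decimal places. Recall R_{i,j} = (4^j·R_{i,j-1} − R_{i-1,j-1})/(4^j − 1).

Richardson extrapolation on the trapezoidal column (denominator 4−1=3):
R_{1,1} = (4·(-0.452724) − 1.398997) / 3 = -1.069964
R_{2,1} = (4·0.284343 − (-0.452724)) / 3 = 0.530032
R_{2,2} = (16·0.530032 − (-1.069964)) / 15 = 0.636698

0.6367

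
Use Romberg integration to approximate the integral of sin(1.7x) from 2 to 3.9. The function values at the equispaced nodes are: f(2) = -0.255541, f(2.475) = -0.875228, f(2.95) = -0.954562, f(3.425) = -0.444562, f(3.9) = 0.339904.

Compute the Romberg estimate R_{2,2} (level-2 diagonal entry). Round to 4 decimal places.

-1.1209

R_{0,0} (trapezoid, 1 panel, h=1.9000): 0.080145
R_{1,0} (trapezoid, 2 panels, h=0.9500): -0.866761
R_{2,0} (trapezoid, 4 panels, h=0.4750): -1.060281
R_{1,1} = -0.866761 + (-0.866761 − 0.080145)/3 = -1.182396
R_{2,1} = -1.060281 + (-1.060281 − (-0.866761))/3 = -1.124788
R_{2,2} = -1.124788 + (-1.124788 − (-1.182396))/15 = -1.120947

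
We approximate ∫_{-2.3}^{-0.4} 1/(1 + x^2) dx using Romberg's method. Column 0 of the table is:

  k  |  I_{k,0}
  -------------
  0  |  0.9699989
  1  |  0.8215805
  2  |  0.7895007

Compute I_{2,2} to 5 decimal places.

I_{1,1} = 0.8215805 + (0.8215805 − 0.9699989)/3 = 0.7721077
I_{2,1} = (4·0.7895007 − 0.8215805) / 3 = 0.7788074
I_{2,2} = (16·0.7788074 − 0.7721077) / 15 = 0.7792540

0.77925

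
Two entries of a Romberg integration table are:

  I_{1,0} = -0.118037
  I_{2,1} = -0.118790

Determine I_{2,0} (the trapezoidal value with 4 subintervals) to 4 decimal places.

From I_{2,1} = (4·I_{2,0} − I_{1,0})/3, solve for I_{2,0}:
4·I_{2,0} = 3·(-0.118790) + (-0.118037) = -0.474407
I_{2,0} = -0.118602

-0.1186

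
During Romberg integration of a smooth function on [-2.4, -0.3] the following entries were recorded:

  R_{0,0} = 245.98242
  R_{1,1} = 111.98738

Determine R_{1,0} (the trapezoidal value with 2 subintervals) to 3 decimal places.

From R_{1,1} = (4·R_{1,0} − R_{0,0})/3, solve for R_{1,0}:
4·R_{1,0} = 3·111.98738 + 245.98242 = 581.94456
R_{1,0} = 145.48614

145.486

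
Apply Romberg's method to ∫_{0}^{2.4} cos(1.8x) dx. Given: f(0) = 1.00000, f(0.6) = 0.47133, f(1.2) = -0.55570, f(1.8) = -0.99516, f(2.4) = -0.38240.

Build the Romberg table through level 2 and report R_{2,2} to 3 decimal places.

-0.510

R_{0,0} (trapezoid, 1 panel, h=2.4000): 0.74112
R_{1,0} (trapezoid, 2 panels, h=1.2000): -0.29628
R_{2,0} (trapezoid, 4 panels, h=0.6000): -0.46244
R_{1,1} = -0.29628 + (-0.29628 − 0.74112)/3 = -0.64208
R_{2,1} = -0.46244 + (-0.46244 − (-0.29628))/3 = -0.51783
R_{2,2} = -0.51783 + (-0.51783 − (-0.64208))/15 = -0.50955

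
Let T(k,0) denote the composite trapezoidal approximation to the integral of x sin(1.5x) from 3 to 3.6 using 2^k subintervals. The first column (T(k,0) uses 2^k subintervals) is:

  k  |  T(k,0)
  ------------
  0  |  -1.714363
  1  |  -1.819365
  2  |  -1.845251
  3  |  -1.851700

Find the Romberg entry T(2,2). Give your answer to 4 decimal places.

-1.8538

T(1,1) = (4·(-1.819365) − (-1.714363)) / 3 = -1.854366
T(2,1) = (4·(-1.845251) − (-1.819365)) / 3 = -1.853880
T(2,2) = -1.853880 + (-1.853880 − (-1.854366))/15 = -1.853848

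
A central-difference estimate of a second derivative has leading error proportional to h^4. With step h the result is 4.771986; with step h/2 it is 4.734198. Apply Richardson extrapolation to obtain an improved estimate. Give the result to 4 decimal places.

4.7317

The leading error scales as h^4; refining by a factor of 2 reduces it by 2^4 = 16.
Extrapolated value = (16·A(h/2) − A(h)) / (16 − 1)
= (16·4.734198 − 4.771986) / 15
= 70.975182 / 15 = 4.731679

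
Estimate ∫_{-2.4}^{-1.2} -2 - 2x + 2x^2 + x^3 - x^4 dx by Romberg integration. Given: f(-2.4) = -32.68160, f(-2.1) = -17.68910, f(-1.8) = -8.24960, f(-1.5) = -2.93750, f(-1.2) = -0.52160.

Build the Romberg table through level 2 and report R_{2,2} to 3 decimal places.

R_{0,0} (trapezoid, 1 panel, h=1.2000): -19.92192
R_{1,0} (trapezoid, 2 panels, h=0.6000): -14.91072
R_{2,0} (trapezoid, 4 panels, h=0.3000): -13.64334
R_{1,1} = -14.91072 + (-14.91072 − (-19.92192))/3 = -13.24032
R_{2,1} = -13.64334 + (-13.64334 − (-14.91072))/3 = -13.22088
R_{2,2} = -13.22088 + (-13.22088 − (-13.24032))/15 = -13.21958

-13.220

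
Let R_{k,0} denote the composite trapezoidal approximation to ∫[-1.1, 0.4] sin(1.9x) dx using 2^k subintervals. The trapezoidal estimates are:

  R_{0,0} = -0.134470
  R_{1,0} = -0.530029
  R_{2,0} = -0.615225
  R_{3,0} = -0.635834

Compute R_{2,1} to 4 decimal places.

-0.6436

R_{2,1} = (4·(-0.615225) − (-0.530029)) / 3 = -0.643624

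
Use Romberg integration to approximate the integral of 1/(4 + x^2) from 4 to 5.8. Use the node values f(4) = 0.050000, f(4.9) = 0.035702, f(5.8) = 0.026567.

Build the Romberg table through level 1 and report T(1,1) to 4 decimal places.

T(0,0) (trapezoid, 1 panel, h=1.8000): 0.068910
T(1,0) (trapezoid, 2 panels, h=0.9000): 0.066587
T(1,1) = 0.066587 + (0.066587 − 0.068910)/3 = 0.065813

0.0658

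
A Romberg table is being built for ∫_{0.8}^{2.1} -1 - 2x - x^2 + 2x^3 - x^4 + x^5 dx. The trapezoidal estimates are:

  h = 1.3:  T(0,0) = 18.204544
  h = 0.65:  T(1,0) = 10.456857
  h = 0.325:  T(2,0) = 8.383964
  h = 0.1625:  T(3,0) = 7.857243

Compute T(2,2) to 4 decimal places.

Richardson extrapolation on the trapezoidal column (denominator 4−1=3):
T(1,1) = (4·10.456857 − 18.204544) / 3 = 7.874295
T(2,1) = (4·8.383964 − 10.456857) / 3 = 7.693000
T(2,2) = (16·7.693000 − 7.874295) / 15 = 7.680914

7.6809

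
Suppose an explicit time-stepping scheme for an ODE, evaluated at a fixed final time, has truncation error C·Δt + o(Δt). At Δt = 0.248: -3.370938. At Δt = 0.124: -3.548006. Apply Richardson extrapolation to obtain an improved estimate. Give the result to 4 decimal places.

-3.7251

Extrapolated value = (2·A(Δt/2) − A(Δt)) / (2 − 1)
= (2·(-3.548006) − (-3.370938)) / 1
= -3.725074 / 1 = -3.725074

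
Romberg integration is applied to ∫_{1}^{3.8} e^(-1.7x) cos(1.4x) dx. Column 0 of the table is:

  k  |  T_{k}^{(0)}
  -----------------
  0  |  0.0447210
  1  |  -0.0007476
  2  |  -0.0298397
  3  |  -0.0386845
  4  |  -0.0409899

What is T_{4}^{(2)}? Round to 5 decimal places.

-0.04177

T_{3}^{(1)} = -0.0386845 + (-0.0386845 − (-0.0298397))/3 = -0.0416328
T_{4}^{(1)} = -0.0409899 + (-0.0409899 − (-0.0386845))/3 = -0.0417584
T_{4}^{(2)} = (16·(-0.0417584) − (-0.0416328)) / 15 = -0.0417668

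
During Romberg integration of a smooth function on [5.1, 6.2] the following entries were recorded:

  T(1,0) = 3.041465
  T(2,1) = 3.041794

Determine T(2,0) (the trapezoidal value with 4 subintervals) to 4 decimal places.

3.0417

From T(2,1) = (4·T(2,0) − T(1,0))/3, solve for T(2,0):
4·T(2,0) = 3·3.041794 + 3.041465 = 12.166847
T(2,0) = 3.041712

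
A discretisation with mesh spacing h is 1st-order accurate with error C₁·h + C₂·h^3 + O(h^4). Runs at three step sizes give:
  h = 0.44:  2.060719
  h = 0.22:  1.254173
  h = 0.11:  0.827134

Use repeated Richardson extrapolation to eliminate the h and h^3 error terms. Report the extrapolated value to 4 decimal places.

First eliminate the h term (factor 2^1 = 2):
  B₁ = (2·1.254173 − 2.060719)/1 = 0.447627
  B₂ = (2·0.827134 − 1.254173)/1 = 0.400095
Then eliminate the h^3 term (factor 2^3 = 8):
  (8·0.400095 − 0.447627)/7 = 0.393305

0.3933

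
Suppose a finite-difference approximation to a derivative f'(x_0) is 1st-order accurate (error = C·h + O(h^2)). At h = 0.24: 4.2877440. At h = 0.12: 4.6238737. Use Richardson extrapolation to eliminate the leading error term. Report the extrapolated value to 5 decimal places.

The leading error scales as h; refining by a factor of 2 reduces it by 2^1 = 2.
Extrapolated value = (2·A(h/2) − A(h)) / (2 − 1)
= (2·4.6238737 − 4.2877440) / 1
= 4.9600034 / 1 = 4.9600034

4.96000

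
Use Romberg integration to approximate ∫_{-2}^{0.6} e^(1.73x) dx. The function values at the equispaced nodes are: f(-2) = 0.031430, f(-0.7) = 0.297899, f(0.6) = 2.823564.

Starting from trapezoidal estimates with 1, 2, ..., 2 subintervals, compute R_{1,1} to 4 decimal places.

R_{0,0} (trapezoid, 1 panel, h=2.6000): 3.711492
R_{1,0} (trapezoid, 2 panels, h=1.3000): 2.243015
R_{1,1} = 2.243015 + (2.243015 − 3.711492)/3 = 1.753523

1.7535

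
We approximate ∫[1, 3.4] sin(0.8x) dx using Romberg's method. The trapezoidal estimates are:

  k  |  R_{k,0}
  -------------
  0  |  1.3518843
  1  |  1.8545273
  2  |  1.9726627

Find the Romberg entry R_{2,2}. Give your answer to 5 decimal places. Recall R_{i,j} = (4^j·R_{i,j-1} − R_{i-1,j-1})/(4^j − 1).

2.01137

Richardson extrapolation on the trapezoidal column (denominator 4−1=3):
R_{1,1} = (4·1.8545273 − 1.3518843) / 3 = 2.0220750
R_{2,1} = 1.9726627 + (1.9726627 − 1.8545273)/3 = 2.0120412
R_{2,2} = 2.0120412 + (2.0120412 − 2.0220750)/15 = 2.0113723
(Column j=1 coincides with Simpson's rule on the same nodes.)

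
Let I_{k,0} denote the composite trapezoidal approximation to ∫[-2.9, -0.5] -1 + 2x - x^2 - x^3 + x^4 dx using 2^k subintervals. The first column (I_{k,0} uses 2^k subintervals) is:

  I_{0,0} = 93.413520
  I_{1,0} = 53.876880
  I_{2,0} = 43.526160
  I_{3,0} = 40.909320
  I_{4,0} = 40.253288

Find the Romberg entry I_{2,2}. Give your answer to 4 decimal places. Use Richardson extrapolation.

Richardson extrapolation on the trapezoidal column (denominator 4−1=3):
I_{1,1} = 53.876880 + (53.876880 − 93.413520)/3 = 40.698000
I_{2,1} = (4·43.526160 − 53.876880) / 3 = 40.075920
I_{2,2} = (16·40.075920 − 40.698000) / 15 = 40.034448

40.0344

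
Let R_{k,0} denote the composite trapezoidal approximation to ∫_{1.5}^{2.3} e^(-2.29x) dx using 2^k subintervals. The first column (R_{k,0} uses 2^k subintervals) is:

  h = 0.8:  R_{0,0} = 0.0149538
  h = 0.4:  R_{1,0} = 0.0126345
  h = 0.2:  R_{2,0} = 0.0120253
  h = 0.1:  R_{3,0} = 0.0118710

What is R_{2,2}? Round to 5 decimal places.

Richardson extrapolation on the trapezoidal column (denominator 4−1=3):
R_{1,1} = (4·0.0126345 − 0.0149538) / 3 = 0.0118614
R_{2,1} = (4·0.0120253 − 0.0126345) / 3 = 0.0118222
R_{2,2} = 0.0118222 + (0.0118222 − 0.0118614)/15 = 0.0118196

0.01182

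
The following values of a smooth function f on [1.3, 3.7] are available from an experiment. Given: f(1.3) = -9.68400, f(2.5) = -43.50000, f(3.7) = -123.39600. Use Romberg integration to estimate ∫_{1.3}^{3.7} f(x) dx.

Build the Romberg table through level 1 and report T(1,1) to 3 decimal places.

-122.832

T(0,0) (trapezoid, 1 panel, h=2.4000): -159.69600
T(1,0) (trapezoid, 2 panels, h=1.2000): -132.04800
T(1,1) = -132.04800 + (-132.04800 − (-159.69600))/3 = -122.83200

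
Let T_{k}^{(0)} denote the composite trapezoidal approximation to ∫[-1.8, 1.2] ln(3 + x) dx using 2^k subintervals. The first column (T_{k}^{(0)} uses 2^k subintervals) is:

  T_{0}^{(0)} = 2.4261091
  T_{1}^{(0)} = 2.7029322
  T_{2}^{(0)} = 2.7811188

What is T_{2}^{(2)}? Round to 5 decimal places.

T_{1}^{(1)} = (4·2.7029322 − 2.4261091) / 3 = 2.7952066
T_{2}^{(1)} = 2.7811188 + (2.7811188 − 2.7029322)/3 = 2.8071810
T_{2}^{(2)} = (16·2.8071810 − 2.7952066) / 15 = 2.8079793
(Column j=1 coincides with Simpson's rule on the same nodes.)

2.80798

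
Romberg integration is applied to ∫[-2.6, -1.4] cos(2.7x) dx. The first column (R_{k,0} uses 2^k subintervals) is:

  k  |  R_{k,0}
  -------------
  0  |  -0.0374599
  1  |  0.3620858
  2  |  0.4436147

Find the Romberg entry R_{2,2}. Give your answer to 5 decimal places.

Richardson extrapolation on the trapezoidal column (denominator 4−1=3):
R_{1,1} = (4·0.3620858 − (-0.0374599)) / 3 = 0.4952677
R_{2,1} = 0.4436147 + (0.4436147 − 0.3620858)/3 = 0.4707910
R_{2,2} = 0.4707910 + (0.4707910 − 0.4952677)/15 = 0.4691592

0.46916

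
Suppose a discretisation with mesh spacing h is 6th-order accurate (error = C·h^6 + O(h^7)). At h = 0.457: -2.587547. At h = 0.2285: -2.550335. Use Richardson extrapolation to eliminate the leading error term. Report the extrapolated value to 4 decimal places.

-2.5497

Extrapolated value = (64·A(h/2) − A(h)) / (64 − 1)
= (64·(-2.550335) − (-2.587547)) / 63
= -160.633893 / 63 = -2.549744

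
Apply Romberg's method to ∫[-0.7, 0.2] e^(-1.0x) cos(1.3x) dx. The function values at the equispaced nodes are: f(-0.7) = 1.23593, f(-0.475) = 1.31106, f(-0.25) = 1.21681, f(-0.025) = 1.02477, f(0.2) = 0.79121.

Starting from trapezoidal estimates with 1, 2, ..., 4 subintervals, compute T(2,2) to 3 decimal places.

T(0,0) (trapezoid, 1 panel, h=0.9000): 0.91221
T(1,0) (trapezoid, 2 panels, h=0.4500): 1.00367
T(2,0) (trapezoid, 4 panels, h=0.2250): 1.02740
T(1,1) = 1.00367 + (1.00367 − 0.91221)/3 = 1.03416
T(2,1) = 1.02740 + (1.02740 − 1.00367)/3 = 1.03531
T(2,2) = 1.03531 + (1.03531 − 1.03416)/15 = 1.03539

1.035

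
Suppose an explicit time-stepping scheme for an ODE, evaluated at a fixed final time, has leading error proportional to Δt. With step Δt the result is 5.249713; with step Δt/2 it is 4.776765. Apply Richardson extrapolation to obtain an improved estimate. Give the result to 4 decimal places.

4.3038

Extrapolated value = (2·A(Δt/2) − A(Δt)) / (2 − 1)
= (2·4.776765 − 5.249713) / 1
= 4.303817 / 1 = 4.303817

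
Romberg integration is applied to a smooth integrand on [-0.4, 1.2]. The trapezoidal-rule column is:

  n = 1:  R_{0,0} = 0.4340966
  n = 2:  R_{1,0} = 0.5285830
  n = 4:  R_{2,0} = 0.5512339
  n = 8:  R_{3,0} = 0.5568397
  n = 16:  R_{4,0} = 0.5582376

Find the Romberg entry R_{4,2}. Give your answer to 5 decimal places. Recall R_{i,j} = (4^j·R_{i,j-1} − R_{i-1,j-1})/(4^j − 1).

0.55870

R_{3,1} = (4·0.5568397 − 0.5512339) / 3 = 0.5587083
R_{4,1} = (4·0.5582376 − 0.5568397) / 3 = 0.5587036
R_{4,2} = (16·0.5587036 − 0.5587083) / 15 = 0.5587033
(Column j=1 coincides with Simpson's rule on the same nodes.)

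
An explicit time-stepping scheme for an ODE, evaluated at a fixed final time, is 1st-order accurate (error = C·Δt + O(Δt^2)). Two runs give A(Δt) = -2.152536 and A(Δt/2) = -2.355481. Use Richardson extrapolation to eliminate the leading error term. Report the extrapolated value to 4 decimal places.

Extrapolated value = (2·A(Δt/2) − A(Δt)) / (2 − 1)
= (2·(-2.355481) − (-2.152536)) / 1
= -2.558426 / 1 = -2.558426

-2.5584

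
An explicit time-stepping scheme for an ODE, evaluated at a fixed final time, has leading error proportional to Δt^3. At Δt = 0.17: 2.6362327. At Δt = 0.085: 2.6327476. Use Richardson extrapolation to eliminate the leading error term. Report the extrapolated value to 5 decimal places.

2.63225

The leading error scales as Δt^3; refining by a factor of 2 reduces it by 2^3 = 8.
Extrapolated value = (8·A(Δt/2) − A(Δt)) / (8 − 1)
= (8·2.6327476 − 2.6362327) / 7
= 18.4257481 / 7 = 2.6322497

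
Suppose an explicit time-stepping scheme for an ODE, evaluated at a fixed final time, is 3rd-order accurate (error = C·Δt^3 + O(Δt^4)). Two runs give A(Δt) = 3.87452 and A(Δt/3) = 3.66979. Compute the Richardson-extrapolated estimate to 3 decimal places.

The leading error scales as Δt^3; refining by a factor of 3 reduces it by 3^3 = 27.
Extrapolated value = (27·A(Δt/3) − A(Δt)) / (27 − 1)
= (27·3.66979 − 3.87452) / 26
= 95.20981 / 26 = 3.66192

3.662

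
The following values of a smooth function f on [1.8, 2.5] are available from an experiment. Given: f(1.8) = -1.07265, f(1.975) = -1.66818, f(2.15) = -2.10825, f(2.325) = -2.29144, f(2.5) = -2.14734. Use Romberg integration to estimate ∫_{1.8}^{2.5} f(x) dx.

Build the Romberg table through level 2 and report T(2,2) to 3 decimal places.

T(0,0) (trapezoid, 1 panel, h=0.7000): -1.12700
T(1,0) (trapezoid, 2 panels, h=0.3500): -1.30139
T(2,0) (trapezoid, 4 panels, h=0.1750): -1.34363
T(1,1) = -1.30139 + (-1.30139 − (-1.12700))/3 = -1.35952
T(2,1) = -1.34363 + (-1.34363 − (-1.30139))/3 = -1.35771
T(2,2) = -1.35771 + (-1.35771 − (-1.35952))/15 = -1.35759

-1.358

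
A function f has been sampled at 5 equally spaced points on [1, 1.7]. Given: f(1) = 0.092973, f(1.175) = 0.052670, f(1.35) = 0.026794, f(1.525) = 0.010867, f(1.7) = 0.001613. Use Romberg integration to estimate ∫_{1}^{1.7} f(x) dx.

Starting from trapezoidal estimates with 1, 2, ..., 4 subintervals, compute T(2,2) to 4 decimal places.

0.0235

T(0,0) (trapezoid, 1 panel, h=0.7000): 0.033105
T(1,0) (trapezoid, 2 panels, h=0.3500): 0.025930
T(2,0) (trapezoid, 4 panels, h=0.1750): 0.024084
T(1,1) = 0.025930 + (0.025930 − 0.033105)/3 = 0.023538
T(2,1) = 0.024084 + (0.024084 − 0.025930)/3 = 0.023469
T(2,2) = 0.023469 + (0.023469 − 0.023538)/15 = 0.023464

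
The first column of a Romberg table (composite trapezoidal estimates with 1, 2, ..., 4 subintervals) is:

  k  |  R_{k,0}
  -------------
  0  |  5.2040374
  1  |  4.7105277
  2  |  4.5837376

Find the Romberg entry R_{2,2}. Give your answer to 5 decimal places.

R_{1,1} = (4·4.7105277 − 5.2040374) / 3 = 4.5460245
R_{2,1} = (4·4.5837376 − 4.7105277) / 3 = 4.5414742
R_{2,2} = (16·4.5414742 − 4.5460245) / 15 = 4.5411708

4.54117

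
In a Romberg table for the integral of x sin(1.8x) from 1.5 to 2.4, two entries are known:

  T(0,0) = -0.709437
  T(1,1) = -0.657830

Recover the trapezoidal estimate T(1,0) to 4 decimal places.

-0.6707

From T(1,1) = (4·T(1,0) − T(0,0))/3, solve for T(1,0):
4·T(1,0) = 3·(-0.657830) + (-0.709437) = -2.682927
T(1,0) = -0.670732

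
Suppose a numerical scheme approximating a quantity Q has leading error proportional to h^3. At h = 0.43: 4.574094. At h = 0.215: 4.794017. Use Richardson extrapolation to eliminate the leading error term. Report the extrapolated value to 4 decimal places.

The leading error scales as h^3; refining by a factor of 2 reduces it by 2^3 = 8.
Extrapolated value = (8·A(h/2) − A(h)) / (8 − 1)
= (8·4.794017 − 4.574094) / 7
= 33.778042 / 7 = 4.825435

4.8254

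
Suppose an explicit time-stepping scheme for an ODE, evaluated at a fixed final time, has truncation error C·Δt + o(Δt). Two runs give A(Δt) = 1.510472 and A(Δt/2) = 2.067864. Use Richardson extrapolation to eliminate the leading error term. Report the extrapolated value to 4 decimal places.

The leading error scales as Δt; refining by a factor of 2 reduces it by 2^1 = 2.
Extrapolated value = (2·A(Δt/2) − A(Δt)) / (2 − 1)
= (2·2.067864 − 1.510472) / 1
= 2.625256 / 1 = 2.625256

2.6253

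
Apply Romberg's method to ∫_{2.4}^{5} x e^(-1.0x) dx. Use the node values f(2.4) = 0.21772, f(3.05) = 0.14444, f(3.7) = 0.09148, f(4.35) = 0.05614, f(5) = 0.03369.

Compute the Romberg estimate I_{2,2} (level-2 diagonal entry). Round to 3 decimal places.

I_{0,0} (trapezoid, 1 panel, h=2.6000): 0.32683
I_{1,0} (trapezoid, 2 panels, h=1.3000): 0.28234
I_{2,0} (trapezoid, 4 panels, h=0.6500): 0.27155
I_{1,1} = 0.28234 + (0.28234 − 0.32683)/3 = 0.26751
I_{2,1} = 0.27155 + (0.27155 − 0.28234)/3 = 0.26795
I_{2,2} = 0.26795 + (0.26795 − 0.26751)/15 = 0.26798

0.268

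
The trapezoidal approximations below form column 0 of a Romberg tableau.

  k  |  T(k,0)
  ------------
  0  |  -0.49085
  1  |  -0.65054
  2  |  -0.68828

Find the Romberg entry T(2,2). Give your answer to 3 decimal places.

-0.701

T(1,1) = (4·(-0.65054) − (-0.49085)) / 3 = -0.70377
T(2,1) = -0.68828 + (-0.68828 − (-0.65054))/3 = -0.70086
T(2,2) = (16·(-0.70086) − (-0.70377)) / 15 = -0.70067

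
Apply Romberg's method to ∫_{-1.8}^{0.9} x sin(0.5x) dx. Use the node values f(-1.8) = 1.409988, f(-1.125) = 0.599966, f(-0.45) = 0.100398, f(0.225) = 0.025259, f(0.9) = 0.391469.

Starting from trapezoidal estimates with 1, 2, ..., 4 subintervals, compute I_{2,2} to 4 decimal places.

1.0147

I_{0,0} (trapezoid, 1 panel, h=2.7000): 2.431967
I_{1,0} (trapezoid, 2 panels, h=1.3500): 1.351521
I_{2,0} (trapezoid, 4 panels, h=0.6750): 1.097787
I_{1,1} = 1.351521 + (1.351521 − 2.431967)/3 = 0.991372
I_{2,1} = 1.097787 + (1.097787 − 1.351521)/3 = 1.013209
I_{2,2} = 1.013209 + (1.013209 − 0.991372)/15 = 1.014665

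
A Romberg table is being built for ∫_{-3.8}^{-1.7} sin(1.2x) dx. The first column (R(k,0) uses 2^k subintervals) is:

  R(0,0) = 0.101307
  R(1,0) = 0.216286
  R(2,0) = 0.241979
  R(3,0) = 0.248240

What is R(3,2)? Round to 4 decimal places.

Richardson extrapolation on the trapezoidal column (denominator 4−1=3):
R(2,1) = (4·0.241979 − 0.216286) / 3 = 0.250543
R(3,1) = (4·0.248240 − 0.241979) / 3 = 0.250327
R(3,2) = 0.250327 + (0.250327 − 0.250543)/15 = 0.250313

0.2503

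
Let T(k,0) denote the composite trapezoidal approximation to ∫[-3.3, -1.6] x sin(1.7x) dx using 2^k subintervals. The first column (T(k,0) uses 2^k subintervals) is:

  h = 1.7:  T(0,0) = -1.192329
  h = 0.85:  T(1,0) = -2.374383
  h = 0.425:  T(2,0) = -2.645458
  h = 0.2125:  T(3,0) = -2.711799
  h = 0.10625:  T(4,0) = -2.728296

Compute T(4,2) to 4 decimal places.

T(3,1) = (4·(-2.711799) − (-2.645458)) / 3 = -2.733913
T(4,1) = (4·(-2.728296) − (-2.711799)) / 3 = -2.733795
T(4,2) = -2.733795 + (-2.733795 − (-2.733913))/15 = -2.733787

-2.7338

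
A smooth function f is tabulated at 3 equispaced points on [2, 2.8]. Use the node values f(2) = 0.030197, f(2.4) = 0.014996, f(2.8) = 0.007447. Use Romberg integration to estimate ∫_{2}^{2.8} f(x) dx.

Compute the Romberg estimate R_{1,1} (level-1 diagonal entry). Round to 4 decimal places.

0.0130

R_{0,0} (trapezoid, 1 panel, h=0.8000): 0.015058
R_{1,0} (trapezoid, 2 panels, h=0.4000): 0.013527
R_{1,1} = 0.013527 + (0.013527 − 0.015058)/3 = 0.013017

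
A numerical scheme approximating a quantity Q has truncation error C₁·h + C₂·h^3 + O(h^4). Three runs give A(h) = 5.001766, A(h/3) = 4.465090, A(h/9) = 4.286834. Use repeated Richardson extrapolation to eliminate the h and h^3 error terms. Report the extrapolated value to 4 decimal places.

4.1977

First eliminate the h term (factor 3^1 = 3):
  B₁ = (3·4.465090 − 5.001766)/2 = 4.196752
  B₂ = (3·4.286834 − 4.465090)/2 = 4.197706
Then eliminate the h^3 term (factor 3^3 = 27):
  (27·4.197706 − 4.196752)/26 = 4.197743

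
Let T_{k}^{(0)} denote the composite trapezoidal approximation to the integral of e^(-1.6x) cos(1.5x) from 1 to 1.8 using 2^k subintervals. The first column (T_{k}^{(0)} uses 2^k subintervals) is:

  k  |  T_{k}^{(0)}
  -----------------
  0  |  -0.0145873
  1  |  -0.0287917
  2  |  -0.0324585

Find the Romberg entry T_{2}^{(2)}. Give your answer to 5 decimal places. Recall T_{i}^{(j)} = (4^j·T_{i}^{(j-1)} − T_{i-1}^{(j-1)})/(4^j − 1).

-0.03369

T_{1}^{(1)} = -0.0287917 + (-0.0287917 − (-0.0145873))/3 = -0.0335265
T_{2}^{(1)} = (4·(-0.0324585) − (-0.0287917)) / 3 = -0.0336808
T_{2}^{(2)} = (16·(-0.0336808) − (-0.0335265)) / 15 = -0.0336911
(Column j=1 coincides with Simpson's rule on the same nodes.)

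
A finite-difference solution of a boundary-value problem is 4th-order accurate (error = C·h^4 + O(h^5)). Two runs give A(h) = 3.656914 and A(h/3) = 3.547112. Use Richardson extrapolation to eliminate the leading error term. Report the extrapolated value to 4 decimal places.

Extrapolated value = (81·A(h/3) − A(h)) / (81 − 1)
= (81·3.547112 − 3.656914) / 80
= 283.659158 / 80 = 3.545739

3.5457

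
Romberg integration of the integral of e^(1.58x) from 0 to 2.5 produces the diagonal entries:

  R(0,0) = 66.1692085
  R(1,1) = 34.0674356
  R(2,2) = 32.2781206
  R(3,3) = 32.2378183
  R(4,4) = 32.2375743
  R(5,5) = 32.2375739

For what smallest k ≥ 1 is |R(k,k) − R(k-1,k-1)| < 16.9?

k = 2

|R(1,1) − R(0,0)| = 32.1017729 ≥ 16.9
|R(2,2) − R(1,1)| = 1.7893150 < 16.9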